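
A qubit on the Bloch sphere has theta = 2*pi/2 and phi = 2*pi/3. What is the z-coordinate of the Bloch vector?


theta = 3.1416, phi = 2.0944
r_z = cos(theta) = -1.0000

-1.0000


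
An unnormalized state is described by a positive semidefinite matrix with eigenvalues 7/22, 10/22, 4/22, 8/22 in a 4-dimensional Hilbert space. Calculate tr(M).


tr(M) = sum of eigenvalues
= 7/22 + 10/22 + 4/22 + 8/22
= 29/22
= 1.3182

1.3182


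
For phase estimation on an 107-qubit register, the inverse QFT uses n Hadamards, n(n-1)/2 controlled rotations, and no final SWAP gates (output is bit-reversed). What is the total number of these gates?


Hadamard gates: 107
Controlled rotations: n*(n-1)/2 = 107*106/2 = 5671
SWAP gates: 0 (omitted)
Total = 107 + 5671
= 5778

5778


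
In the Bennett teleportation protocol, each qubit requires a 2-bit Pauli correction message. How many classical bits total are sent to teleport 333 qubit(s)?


Quantum teleportation requires 2 classical bits per qubit teleported.
333 qubit(s) -> 2 * 333 = 666 classical bits

666


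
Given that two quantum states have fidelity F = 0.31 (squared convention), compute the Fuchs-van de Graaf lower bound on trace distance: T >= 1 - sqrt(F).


Fuchs-van de Graaf (squared-fidelity convention): 1 - sqrt(F) <= T <= sqrt(1 - F).
Lower bound: T >= 1 - sqrt(F)
sqrt(F) = sqrt(0.31) = 0.5568
T >= 1 - 0.5568
T >= 0.4432

0.4432


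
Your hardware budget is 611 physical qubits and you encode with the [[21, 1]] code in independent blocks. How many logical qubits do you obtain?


Each code block uses 21 physical qubits for 1 logical qubit(s).
Number of complete blocks = floor(611 / 21) = 29
Logical qubits = 29 * 1
= 29

29


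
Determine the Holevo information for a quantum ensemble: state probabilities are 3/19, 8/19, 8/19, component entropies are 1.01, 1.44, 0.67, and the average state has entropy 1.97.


chi = S(rho) - sum_i p_i * S(rho_i)
Weighted entropy = 3/19 * 1.01 + 8/19 * 1.44 + 8/19 * 0.67
= 1.0479
chi = 1.97 - 1.0479
= 0.9221

0.9221


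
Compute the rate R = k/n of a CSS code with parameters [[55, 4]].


Code rate R = k/n
= 4/55
= 0.0727

0.0727


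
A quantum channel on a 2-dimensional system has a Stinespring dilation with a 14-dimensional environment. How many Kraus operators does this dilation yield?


Tracing out the environment in an orthonormal basis {|i>_E} gives Kraus operators K_i = <i|_E U |0>_E.
Number of Kraus operators = dim(H_env) = d_env
= 14

14


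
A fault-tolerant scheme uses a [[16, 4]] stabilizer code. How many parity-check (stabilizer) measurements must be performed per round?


For an [[n,k]] stabilizer code:
Number of stabilizer generators = n - k
= 16 - 4
= 12

12


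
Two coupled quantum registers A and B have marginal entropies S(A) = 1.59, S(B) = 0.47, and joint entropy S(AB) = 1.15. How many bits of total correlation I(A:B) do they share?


I(A:B) = S(A) + S(B) - S(AB)
= 1.59 + 0.47 - 1.15
= 0.9100

0.9100


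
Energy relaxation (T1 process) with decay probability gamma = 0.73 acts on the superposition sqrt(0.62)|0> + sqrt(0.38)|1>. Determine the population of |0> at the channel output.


For amplitude damping with parameter gamma on state sqrt(a)|0> + sqrt(b)|1>:
alpha^2 = 0.62, beta^2 = 0.38
P(|0>) = alpha^2 + gamma * beta^2
= 0.62 + 0.73 * 0.38
= 0.62 + 0.2774
= 0.8974

0.8974


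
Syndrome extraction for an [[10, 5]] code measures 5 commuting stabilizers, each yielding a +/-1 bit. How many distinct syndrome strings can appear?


Each stabilizer generator gives a binary (+1 or -1) measurement outcome.
With 5 independent generators:
Total syndromes = 2^5
= 32

32


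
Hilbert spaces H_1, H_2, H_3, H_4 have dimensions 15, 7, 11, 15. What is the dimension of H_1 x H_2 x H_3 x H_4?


dim(H_1 x H_2 x H_3 x H_4) = 15 * 7 * 11 * 15
= 105 * 11 * 15
= 1155 * 15
= 17325

17325


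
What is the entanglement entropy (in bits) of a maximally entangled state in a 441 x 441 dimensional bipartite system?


For a maximally entangled state in d x d:
S = log2(d) = log2(441)
= 8.7846

8.7846


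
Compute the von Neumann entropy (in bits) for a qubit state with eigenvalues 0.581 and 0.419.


S = -p*log2(p) - (1-p)*log2(1-p)
p = 0.5810, 1-p = 0.4190
= -0.5810 * log2(0.5810) - 0.4190 * log2(0.4190)
= -(-0.4551) - (-0.5258)
= 0.9810

0.9810


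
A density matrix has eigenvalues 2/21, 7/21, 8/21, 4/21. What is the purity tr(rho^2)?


tr(rho^2) = sum of eigenvalues squared
= (2/21)^2 + (7/21)^2 + (8/21)^2 + (4/21)^2
= (4 + 49 + 64 + 16) / 441
= 133/441
= 0.3016

0.3016


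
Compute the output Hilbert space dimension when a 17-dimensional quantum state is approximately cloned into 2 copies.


Output space = H^(tensor 2) where dim(H) = 17
dim = 17^2
= 289

289


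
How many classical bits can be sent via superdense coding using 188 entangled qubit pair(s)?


Superdense coding allows 2 classical bits per shared entangled pair.
188 pair(s) -> 2 * 188 = 376 classical bits

376


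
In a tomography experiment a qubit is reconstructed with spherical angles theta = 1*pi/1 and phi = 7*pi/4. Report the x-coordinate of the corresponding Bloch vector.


theta = 3.1416, phi = 5.4978
r_x = sin(theta)*cos(phi) = 0.0000 * 0.7071
r_x = 0.0000

0.0000


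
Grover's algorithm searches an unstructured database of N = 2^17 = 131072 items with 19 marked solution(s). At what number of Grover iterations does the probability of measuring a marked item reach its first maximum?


After j Grover iterations the success probability is P(j) = sin^2((2j+1)*theta), where sin(theta) = sqrt(k/N).
N = 2^17 = 131072, k = 19
sin(theta) = sqrt(k/N) = 0.0120398711
theta = arcsin(sqrt(k/N)) = 0.012040162 rad
P(j) reaches its first maximum when (2j+1)*theta is as close as possible to pi/2, i.e. j = round(pi/(4*theta) - 1/2).
pi/(4*theta) - 1/2 = 64.7315
(For comparison, the common estimate pi/4 * sqrt(N/k) = 65.2331; the exact maximiser is used here.)
Optimal iterations = 65

65


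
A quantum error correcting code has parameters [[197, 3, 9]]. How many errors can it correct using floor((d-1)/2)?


Code parameters: [[197, 3, 9]], distance d = 9.
Number of correctable errors = floor((d-1)/2)
= floor((9 - 1)/2)
= floor(8/2)
= 4

4


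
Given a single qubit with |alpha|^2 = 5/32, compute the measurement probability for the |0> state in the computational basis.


|alpha|^2 = 5/32 = 0.1562
|beta|^2 = 1 - 5/32 = 27/32 = 0.8438
P(|0>) = |alpha|^2 = 0.1562

0.1562


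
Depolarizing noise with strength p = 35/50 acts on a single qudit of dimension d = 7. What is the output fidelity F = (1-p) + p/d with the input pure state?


F = (1-p) + p/d
= (1 - 0.7000) + 0.7000/7
= 0.3000 + 0.1000
= 0.4000

0.4000


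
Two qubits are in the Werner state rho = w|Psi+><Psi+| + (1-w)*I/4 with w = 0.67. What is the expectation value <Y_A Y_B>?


|Psi+> = (|01> + |10>)/sqrt(2)
For the pure Bell state, <Y_A Y_B> = +1 (Bell-state Pauli correlator).
The maximally-mixed part I/4 has tr(I/4 * P tensor P) = 0 for any traceless Pauli P.
So <Y_A Y_B>_rho = w * (+1) + (1 - w) * 0
= 0.67 * (+1)
= 0.6700

0.6700


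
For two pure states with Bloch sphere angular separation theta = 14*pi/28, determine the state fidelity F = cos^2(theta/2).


For states separated by angle theta on Bloch sphere:
F = cos^2(theta/2)
theta = 14*pi/28 = 1.5708
theta/2 = 0.7854
cos(theta/2) = 0.7071
F = 0.5000

0.5000


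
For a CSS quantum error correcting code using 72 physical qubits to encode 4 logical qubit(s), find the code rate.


Code rate R = k/n
= 4/72
= 0.0556

0.0556


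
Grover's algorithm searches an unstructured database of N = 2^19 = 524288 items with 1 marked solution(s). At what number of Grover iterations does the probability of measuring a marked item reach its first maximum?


After j Grover iterations the success probability is P(j) = sin^2((2j+1)*theta), where sin(theta) = sqrt(k/N).
N = 2^19 = 524288, k = 1
sin(theta) = sqrt(k/N) = 0.001381067932
theta = arcsin(sqrt(k/N)) = 0.001381068371 rad
P(j) reaches its first maximum when (2j+1)*theta is as close as possible to pi/2, i.e. j = round(pi/(4*theta) - 1/2).
pi/(4*theta) - 1/2 = 568.1888
(For comparison, the common estimate pi/4 * sqrt(N/k) = 568.6890; the exact maximiser is used here.)
Optimal iterations = 568

568


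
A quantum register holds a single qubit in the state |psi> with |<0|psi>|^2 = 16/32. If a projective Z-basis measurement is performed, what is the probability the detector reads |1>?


|alpha|^2 = 16/32 = 0.5000
|beta|^2 = 1 - 16/32 = 16/32 = 0.5000
P(|1>) = |beta|^2 = 0.5000

0.5000


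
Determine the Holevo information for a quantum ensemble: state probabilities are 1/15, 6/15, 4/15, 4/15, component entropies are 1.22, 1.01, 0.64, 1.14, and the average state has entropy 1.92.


chi = S(rho) - sum_i p_i * S(rho_i)
Weighted entropy = 1/15 * 1.22 + 6/15 * 1.01 + 4/15 * 0.64 + 4/15 * 1.14
= 0.9600
chi = 1.92 - 0.9600
= 0.9600

0.9600


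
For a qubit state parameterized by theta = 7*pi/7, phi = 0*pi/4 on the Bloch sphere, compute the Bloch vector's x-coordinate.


theta = 3.1416, phi = 0.0000
r_x = sin(theta)*cos(phi) = 0.0000 * 1.0000
r_x = 0.0000

0.0000


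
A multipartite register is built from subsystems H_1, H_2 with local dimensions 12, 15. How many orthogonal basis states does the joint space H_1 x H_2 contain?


dim(H_1 x H_2) = 12 * 15
= 180

180


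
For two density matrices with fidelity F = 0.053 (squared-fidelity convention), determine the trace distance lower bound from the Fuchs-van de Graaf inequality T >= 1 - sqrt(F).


Fuchs-van de Graaf (squared-fidelity convention): 1 - sqrt(F) <= T <= sqrt(1 - F).
Lower bound: T >= 1 - sqrt(F)
sqrt(F) = sqrt(0.053) = 0.2302
T >= 1 - 0.2302
T >= 0.7698

0.7698


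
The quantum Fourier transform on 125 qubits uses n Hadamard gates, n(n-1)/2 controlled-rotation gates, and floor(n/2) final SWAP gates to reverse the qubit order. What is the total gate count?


Hadamard gates: 125
Controlled rotations: n*(n-1)/2 = 125*124/2 = 7750
SWAP gates: floor(n/2) = floor(125/2) = 62
Total = 125 + 7750 + 62
= 7937

7937


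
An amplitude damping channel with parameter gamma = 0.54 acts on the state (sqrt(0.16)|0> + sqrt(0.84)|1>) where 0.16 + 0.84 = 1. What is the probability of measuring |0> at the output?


For amplitude damping with parameter gamma on state sqrt(a)|0> + sqrt(b)|1>:
alpha^2 = 0.16, beta^2 = 0.84
P(|0>) = alpha^2 + gamma * beta^2
= 0.16 + 0.54 * 0.84
= 0.16 + 0.4536
= 0.6136

0.6136


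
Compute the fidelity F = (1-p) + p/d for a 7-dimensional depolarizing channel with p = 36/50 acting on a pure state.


F = (1-p) + p/d
= (1 - 0.7200) + 0.7200/7
= 0.2800 + 0.1029
= 0.3829

0.3829


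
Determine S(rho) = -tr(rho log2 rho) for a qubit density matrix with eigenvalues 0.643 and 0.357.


S = -p*log2(p) - (1-p)*log2(1-p)
p = 0.6430, 1-p = 0.3570
= -0.6430 * log2(0.6430) - 0.3570 * log2(0.3570)
= -(-0.4097) - (-0.5305)
= 0.9402

0.9402


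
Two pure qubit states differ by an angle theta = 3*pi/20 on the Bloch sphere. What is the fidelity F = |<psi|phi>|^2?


For states separated by angle theta on Bloch sphere:
F = cos^2(theta/2)
theta = 3*pi/20 = 0.4712
theta/2 = 0.2356
cos(theta/2) = 0.9724
F = 0.9455

0.9455


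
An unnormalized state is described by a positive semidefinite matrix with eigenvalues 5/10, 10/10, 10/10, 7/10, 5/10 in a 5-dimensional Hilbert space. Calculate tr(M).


tr(M) = sum of eigenvalues
= 5/10 + 10/10 + 10/10 + 7/10 + 5/10
= 37/10
= 3.7000

3.7000


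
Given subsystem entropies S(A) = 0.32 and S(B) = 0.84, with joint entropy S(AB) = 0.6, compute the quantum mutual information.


I(A:B) = S(A) + S(B) - S(AB)
= 0.32 + 0.84 - 0.6
= 0.5600

0.5600


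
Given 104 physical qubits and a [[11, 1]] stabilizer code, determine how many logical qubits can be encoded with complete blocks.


Each code block uses 11 physical qubits for 1 logical qubit(s).
Number of complete blocks = floor(104 / 11) = 9
Logical qubits = 9 * 1
= 9

9


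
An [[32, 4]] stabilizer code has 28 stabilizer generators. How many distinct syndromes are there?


Each stabilizer generator gives a binary (+1 or -1) measurement outcome.
With 28 independent generators:
Total syndromes = 2^28
= 268435456

268435456


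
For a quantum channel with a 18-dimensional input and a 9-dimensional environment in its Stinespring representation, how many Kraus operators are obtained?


Tracing out the environment in an orthonormal basis {|i>_E} gives Kraus operators K_i = <i|_E U |0>_E.
Number of Kraus operators = dim(H_env) = d_env
= 9

9


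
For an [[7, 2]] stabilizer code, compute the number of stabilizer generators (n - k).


For an [[n,k]] stabilizer code:
Number of stabilizer generators = n - k
= 7 - 2
= 5

5


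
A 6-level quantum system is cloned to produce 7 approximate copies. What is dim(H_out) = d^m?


Output space = H^(tensor 7) where dim(H) = 6
dim = 6^7
= 36 (after 2 factors)
= 216 (after 3 factors)
= 1296 (after 4 factors)
= 7776 (after 5 factors)
= 46656 (after 6 factors)
= 279936 (after 7 factors)
= 279936

279936


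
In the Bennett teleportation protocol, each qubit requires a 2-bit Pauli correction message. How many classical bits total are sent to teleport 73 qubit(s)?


Quantum teleportation requires 2 classical bits per qubit teleported.
73 qubit(s) -> 2 * 73 = 146 classical bits

146


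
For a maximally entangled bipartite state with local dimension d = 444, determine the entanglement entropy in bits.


For a maximally entangled state in d x d:
S = log2(d) = log2(444)
= 8.7944

8.7944


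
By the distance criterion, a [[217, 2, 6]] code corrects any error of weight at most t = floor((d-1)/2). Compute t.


Code parameters: [[217, 2, 6]], distance d = 6.
Number of correctable errors = floor((d-1)/2)
= floor((6 - 1)/2)
= floor(5/2)
= 2

2


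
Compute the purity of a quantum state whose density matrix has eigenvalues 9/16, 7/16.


tr(rho^2) = sum of eigenvalues squared
= (9/16)^2 + (7/16)^2
= (81 + 49) / 256
= 130/256
= 0.5078

0.5078


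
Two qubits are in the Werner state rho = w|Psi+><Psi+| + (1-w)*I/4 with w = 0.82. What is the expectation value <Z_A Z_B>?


|Psi+> = (|01> + |10>)/sqrt(2)
For the pure Bell state, <Z_A Z_B> = -1 (Bell-state Pauli correlator).
The maximally-mixed part I/4 has tr(I/4 * P tensor P) = 0 for any traceless Pauli P.
So <Z_A Z_B>_rho = w * (-1) + (1 - w) * 0
= 0.82 * (-1)
= -0.8200

-0.8200


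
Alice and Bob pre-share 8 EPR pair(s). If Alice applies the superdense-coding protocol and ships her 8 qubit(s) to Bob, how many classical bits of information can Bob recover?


Superdense coding allows 2 classical bits per shared entangled pair.
8 pair(s) -> 2 * 8 = 16 classical bits

16


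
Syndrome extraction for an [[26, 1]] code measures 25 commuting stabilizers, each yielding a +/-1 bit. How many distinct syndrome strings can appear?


Each stabilizer generator gives a binary (+1 or -1) measurement outcome.
With 25 independent generators:
Total syndromes = 2^25
= 33554432

33554432


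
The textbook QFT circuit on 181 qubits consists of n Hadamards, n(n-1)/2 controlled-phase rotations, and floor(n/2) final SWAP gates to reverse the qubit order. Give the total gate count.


Hadamard gates: 181
Controlled rotations: n*(n-1)/2 = 181*180/2 = 16290
SWAP gates: floor(n/2) = floor(181/2) = 90
Total = 181 + 16290 + 90
= 16561

16561


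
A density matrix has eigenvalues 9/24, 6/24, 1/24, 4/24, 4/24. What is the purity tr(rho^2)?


tr(rho^2) = sum of eigenvalues squared
= (9/24)^2 + (6/24)^2 + (1/24)^2 + (4/24)^2 + (4/24)^2
= (81 + 36 + 1 + 16 + 16) / 576
= 150/576
= 0.2604

0.2604


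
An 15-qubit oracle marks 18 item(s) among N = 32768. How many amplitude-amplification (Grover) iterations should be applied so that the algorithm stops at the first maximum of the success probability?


After j Grover iterations the success probability is P(j) = sin^2((2j+1)*theta), where sin(theta) = sqrt(k/N).
N = 2^15 = 32768, k = 18
sin(theta) = sqrt(k/N) = 0.0234375
theta = arcsin(sqrt(k/N)) = 0.0234396463 rad
P(j) reaches its first maximum when (2j+1)*theta is as close as possible to pi/2, i.e. j = round(pi/(4*theta) - 1/2).
pi/(4*theta) - 1/2 = 33.0073
(For comparison, the common estimate pi/4 * sqrt(N/k) = 33.5103; the exact maximiser is used here.)
Optimal iterations = 33

33


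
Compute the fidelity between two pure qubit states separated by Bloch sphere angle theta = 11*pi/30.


For states separated by angle theta on Bloch sphere:
F = cos^2(theta/2)
theta = 11*pi/30 = 1.1519
theta/2 = 0.5760
cos(theta/2) = 0.8387
F = 0.7034

0.7034


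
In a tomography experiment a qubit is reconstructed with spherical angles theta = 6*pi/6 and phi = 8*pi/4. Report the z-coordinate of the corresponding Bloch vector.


theta = 3.1416, phi = 6.2832
r_z = cos(theta) = -1.0000

-1.0000


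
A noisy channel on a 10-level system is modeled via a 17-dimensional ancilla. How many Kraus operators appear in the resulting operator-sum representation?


Tracing out the environment in an orthonormal basis {|i>_E} gives Kraus operators K_i = <i|_E U |0>_E.
Number of Kraus operators = dim(H_env) = d_env
= 17

17


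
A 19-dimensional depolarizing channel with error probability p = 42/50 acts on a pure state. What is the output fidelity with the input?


F = (1-p) + p/d
= (1 - 0.8400) + 0.8400/19
= 0.1600 + 0.0442
= 0.2042

0.2042


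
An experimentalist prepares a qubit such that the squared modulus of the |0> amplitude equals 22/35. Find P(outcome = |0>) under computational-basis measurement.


|alpha|^2 = 22/35 = 0.6286
|beta|^2 = 1 - 22/35 = 13/35 = 0.3714
P(|0>) = |alpha|^2 = 0.6286

0.6286


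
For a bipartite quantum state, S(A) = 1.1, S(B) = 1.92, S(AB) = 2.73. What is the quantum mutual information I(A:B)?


I(A:B) = S(A) + S(B) - S(AB)
= 1.1 + 1.92 - 2.73
= 0.2900

0.2900


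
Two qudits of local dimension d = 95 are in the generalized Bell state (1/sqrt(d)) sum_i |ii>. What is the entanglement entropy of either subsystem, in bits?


For a maximally entangled state in d x d:
S = log2(d) = log2(95)
= 6.5699

6.5699


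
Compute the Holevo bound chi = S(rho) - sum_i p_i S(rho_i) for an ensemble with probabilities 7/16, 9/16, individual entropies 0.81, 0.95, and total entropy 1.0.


chi = S(rho) - sum_i p_i * S(rho_i)
Weighted entropy = 7/16 * 0.81 + 9/16 * 0.95
= 0.8887
chi = 1.0 - 0.8887
= 0.1113

0.1113


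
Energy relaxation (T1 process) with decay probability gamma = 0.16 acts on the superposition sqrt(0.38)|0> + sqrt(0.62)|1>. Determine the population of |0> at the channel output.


For amplitude damping with parameter gamma on state sqrt(a)|0> + sqrt(b)|1>:
alpha^2 = 0.38, beta^2 = 0.62
P(|0>) = alpha^2 + gamma * beta^2
= 0.38 + 0.16 * 0.62
= 0.38 + 0.0992
= 0.4792

0.4792


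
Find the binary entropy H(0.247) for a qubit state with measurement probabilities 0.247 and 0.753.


S = -p*log2(p) - (1-p)*log2(1-p)
p = 0.2470, 1-p = 0.7530
= -0.2470 * log2(0.2470) - 0.7530 * log2(0.7530)
= -(-0.4983) - (-0.3082)
= 0.8065

0.8065


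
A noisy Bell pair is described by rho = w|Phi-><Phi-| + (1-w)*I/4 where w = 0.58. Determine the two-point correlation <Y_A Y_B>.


|Phi-> = (|00> - |11>)/sqrt(2)
For the pure Bell state, <Y_A Y_B> = +1 (Bell-state Pauli correlator).
The maximally-mixed part I/4 has tr(I/4 * P tensor P) = 0 for any traceless Pauli P.
So <Y_A Y_B>_rho = w * (+1) + (1 - w) * 0
= 0.58 * (+1)
= 0.5800

0.5800


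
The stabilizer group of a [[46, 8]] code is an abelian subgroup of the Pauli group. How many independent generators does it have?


For an [[n,k]] stabilizer code:
Number of stabilizer generators = n - k
= 46 - 8
= 38

38


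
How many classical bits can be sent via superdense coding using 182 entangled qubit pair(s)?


Superdense coding allows 2 classical bits per shared entangled pair.
182 pair(s) -> 2 * 182 = 364 classical bits

364


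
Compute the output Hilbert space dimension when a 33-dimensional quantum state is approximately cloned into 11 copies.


Output space = H^(tensor 11) where dim(H) = 33
dim = 33^11
= 1089 (after 2 factors)
= 35937 (after 3 factors)
= 1185921 (after 4 factors)
= 39135393 (after 5 factors)
= 1291467969 (after 6 factors)
= 42618442977 (after 7 factors)
= 1406408618241 (after 8 factors)
= 46411484401953 (after 9 factors)
= 1531578985264449 (after 10 factors)
= 50542106513726817 (after 11 factors)
= 50542106513726817

50542106513726817


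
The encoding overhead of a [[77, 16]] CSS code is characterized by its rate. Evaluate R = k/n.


Code rate R = k/n
= 16/77
= 0.2078

0.2078


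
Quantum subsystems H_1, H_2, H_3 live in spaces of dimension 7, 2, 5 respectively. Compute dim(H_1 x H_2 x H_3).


dim(H_1 x H_2 x H_3) = 7 * 2 * 5
= 14 * 5
= 70

70


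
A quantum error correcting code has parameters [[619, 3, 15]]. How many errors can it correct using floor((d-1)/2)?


Code parameters: [[619, 3, 15]], distance d = 15.
Number of correctable errors = floor((d-1)/2)
= floor((15 - 1)/2)
= floor(14/2)
= 7

7


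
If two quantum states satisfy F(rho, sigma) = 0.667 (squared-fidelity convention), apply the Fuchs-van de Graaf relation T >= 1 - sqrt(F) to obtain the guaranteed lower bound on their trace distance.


Fuchs-van de Graaf (squared-fidelity convention): 1 - sqrt(F) <= T <= sqrt(1 - F).
Lower bound: T >= 1 - sqrt(F)
sqrt(F) = sqrt(0.667) = 0.8167
T >= 1 - 0.8167
T >= 0.1833

0.1833


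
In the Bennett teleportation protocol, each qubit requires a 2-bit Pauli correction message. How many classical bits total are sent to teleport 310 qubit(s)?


Quantum teleportation requires 2 classical bits per qubit teleported.
310 qubit(s) -> 2 * 310 = 620 classical bits

620


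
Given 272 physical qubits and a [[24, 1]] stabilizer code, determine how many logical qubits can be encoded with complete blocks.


Each code block uses 24 physical qubits for 1 logical qubit(s).
Number of complete blocks = floor(272 / 24) = 11
Logical qubits = 11 * 1
= 11

11


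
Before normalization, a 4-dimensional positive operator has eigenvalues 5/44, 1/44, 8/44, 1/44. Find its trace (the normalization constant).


tr(M) = sum of eigenvalues
= 5/44 + 1/44 + 8/44 + 1/44
= 15/44
= 0.3409

0.3409


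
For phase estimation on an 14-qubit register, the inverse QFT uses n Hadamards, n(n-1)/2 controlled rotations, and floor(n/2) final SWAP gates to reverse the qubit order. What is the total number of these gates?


Hadamard gates: 14
Controlled rotations: n*(n-1)/2 = 14*13/2 = 91
SWAP gates: floor(n/2) = floor(14/2) = 7
Total = 14 + 91 + 7
= 112

112


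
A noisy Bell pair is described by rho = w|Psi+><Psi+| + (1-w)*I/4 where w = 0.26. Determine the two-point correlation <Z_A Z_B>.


|Psi+> = (|01> + |10>)/sqrt(2)
For the pure Bell state, <Z_A Z_B> = -1 (Bell-state Pauli correlator).
The maximally-mixed part I/4 has tr(I/4 * P tensor P) = 0 for any traceless Pauli P.
So <Z_A Z_B>_rho = w * (-1) + (1 - w) * 0
= 0.26 * (-1)
= -0.2600

-0.2600


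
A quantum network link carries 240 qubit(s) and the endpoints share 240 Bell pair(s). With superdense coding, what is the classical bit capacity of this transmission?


Superdense coding allows 2 classical bits per shared entangled pair.
240 pair(s) -> 2 * 240 = 480 classical bits

480


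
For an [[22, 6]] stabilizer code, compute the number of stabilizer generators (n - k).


For an [[n,k]] stabilizer code:
Number of stabilizer generators = n - k
= 22 - 6
= 16

16


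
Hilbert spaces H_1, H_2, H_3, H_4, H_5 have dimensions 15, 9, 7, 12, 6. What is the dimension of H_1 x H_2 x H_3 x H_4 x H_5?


dim(H_1 x H_2 x H_3 x H_4 x H_5) = 15 * 9 * 7 * 12 * 6
= 135 * 7 * 12 * 6
= 945 * 12 * 6
= 11340 * 6
= 68040

68040


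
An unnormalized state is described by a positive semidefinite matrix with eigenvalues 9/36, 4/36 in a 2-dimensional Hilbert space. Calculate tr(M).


tr(M) = sum of eigenvalues
= 9/36 + 4/36
= 13/36
= 0.3611

0.3611


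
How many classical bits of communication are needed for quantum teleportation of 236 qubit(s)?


Quantum teleportation requires 2 classical bits per qubit teleported.
236 qubit(s) -> 2 * 236 = 472 classical bits

472


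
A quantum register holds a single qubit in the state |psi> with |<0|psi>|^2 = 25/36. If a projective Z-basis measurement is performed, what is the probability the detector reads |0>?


|alpha|^2 = 25/36 = 0.6944
|beta|^2 = 1 - 25/36 = 11/36 = 0.3056
P(|0>) = |alpha|^2 = 0.6944

0.6944


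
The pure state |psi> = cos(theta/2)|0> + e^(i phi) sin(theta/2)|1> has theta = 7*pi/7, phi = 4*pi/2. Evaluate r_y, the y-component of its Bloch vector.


theta = 3.1416, phi = 6.2832
r_y = sin(theta)*sin(phi) = 0.0000 * 0.0000
r_y = 0.0000

0.0000


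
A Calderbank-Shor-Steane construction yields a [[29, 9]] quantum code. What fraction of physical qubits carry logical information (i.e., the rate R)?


Code rate R = k/n
= 9/29
= 0.3103

0.3103


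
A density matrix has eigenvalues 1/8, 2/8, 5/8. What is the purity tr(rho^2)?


tr(rho^2) = sum of eigenvalues squared
= (1/8)^2 + (2/8)^2 + (5/8)^2
= (1 + 4 + 25) / 64
= 30/64
= 0.4688

0.4688


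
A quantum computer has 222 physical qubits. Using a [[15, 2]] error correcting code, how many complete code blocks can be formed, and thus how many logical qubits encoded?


Each code block uses 15 physical qubits for 2 logical qubit(s).
Number of complete blocks = floor(222 / 15) = 14
Logical qubits = 14 * 2
= 28

28


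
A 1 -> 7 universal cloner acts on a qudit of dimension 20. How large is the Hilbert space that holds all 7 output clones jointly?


Output space = H^(tensor 7) where dim(H) = 20
dim = 20^7
= 400 (after 2 factors)
= 8000 (after 3 factors)
= 160000 (after 4 factors)
= 3200000 (after 5 factors)
= 64000000 (after 6 factors)
= 1280000000 (after 7 factors)
= 1280000000

1280000000


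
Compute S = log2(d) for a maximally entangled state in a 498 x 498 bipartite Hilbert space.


For a maximally entangled state in d x d:
S = log2(d) = log2(498)
= 8.9600

8.9600


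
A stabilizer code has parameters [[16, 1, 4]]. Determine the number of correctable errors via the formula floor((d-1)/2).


Code parameters: [[16, 1, 4]], distance d = 4.
Number of correctable errors = floor((d-1)/2)
= floor((4 - 1)/2)
= floor(3/2)
= 1

1


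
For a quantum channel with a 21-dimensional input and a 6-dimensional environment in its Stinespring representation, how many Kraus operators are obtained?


Tracing out the environment in an orthonormal basis {|i>_E} gives Kraus operators K_i = <i|_E U |0>_E.
Number of Kraus operators = dim(H_env) = d_env
= 6

6


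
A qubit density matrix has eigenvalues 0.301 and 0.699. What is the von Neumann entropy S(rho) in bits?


S = -p*log2(p) - (1-p)*log2(1-p)
p = 0.3010, 1-p = 0.6990
= -0.3010 * log2(0.3010) - 0.6990 * log2(0.6990)
= -(-0.5214) - (-0.3611)
= 0.8825

0.8825


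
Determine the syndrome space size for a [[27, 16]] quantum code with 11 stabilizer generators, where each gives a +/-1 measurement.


Each stabilizer generator gives a binary (+1 or -1) measurement outcome.
With 11 independent generators:
Total syndromes = 2^11
= 2048

2048


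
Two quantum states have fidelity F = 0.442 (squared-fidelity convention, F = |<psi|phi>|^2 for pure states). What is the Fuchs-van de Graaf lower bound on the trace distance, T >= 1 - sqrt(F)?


Fuchs-van de Graaf (squared-fidelity convention): 1 - sqrt(F) <= T <= sqrt(1 - F).
Lower bound: T >= 1 - sqrt(F)
sqrt(F) = sqrt(0.442) = 0.6648
T >= 1 - 0.6648
T >= 0.3352

0.3352


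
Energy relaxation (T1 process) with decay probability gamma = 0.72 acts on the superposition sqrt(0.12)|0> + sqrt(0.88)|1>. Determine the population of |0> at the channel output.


For amplitude damping with parameter gamma on state sqrt(a)|0> + sqrt(b)|1>:
alpha^2 = 0.12, beta^2 = 0.88
P(|0>) = alpha^2 + gamma * beta^2
= 0.12 + 0.72 * 0.88
= 0.12 + 0.6336
= 0.7536

0.7536


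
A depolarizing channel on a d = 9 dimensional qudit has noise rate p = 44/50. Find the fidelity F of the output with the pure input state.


F = (1-p) + p/d
= (1 - 0.8800) + 0.8800/9
= 0.1200 + 0.0978
= 0.2178

0.2178


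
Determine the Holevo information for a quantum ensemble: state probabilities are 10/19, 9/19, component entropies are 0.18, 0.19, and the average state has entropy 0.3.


chi = S(rho) - sum_i p_i * S(rho_i)
Weighted entropy = 10/19 * 0.18 + 9/19 * 0.19
= 0.1847
chi = 0.3 - 0.1847
= 0.1153

0.1153


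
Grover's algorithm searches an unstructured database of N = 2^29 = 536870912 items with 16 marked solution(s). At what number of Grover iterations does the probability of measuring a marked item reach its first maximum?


After j Grover iterations the success probability is P(j) = sin^2((2j+1)*theta), where sin(theta) = sqrt(k/N).
N = 2^29 = 536870912, k = 16
sin(theta) = sqrt(k/N) = 0.0001726334915
theta = arcsin(sqrt(k/N)) = 0.0001726334924 rad
P(j) reaches its first maximum when (2j+1)*theta is as close as possible to pi/2, i.e. j = round(pi/(4*theta) - 1/2).
pi/(4*theta) - 1/2 = 4549.0121
(For comparison, the common estimate pi/4 * sqrt(N/k) = 4549.5121; the exact maximiser is used here.)
Optimal iterations = 4549

4549


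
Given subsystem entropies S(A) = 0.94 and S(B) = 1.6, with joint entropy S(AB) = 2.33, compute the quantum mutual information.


I(A:B) = S(A) + S(B) - S(AB)
= 0.94 + 1.6 - 2.33
= 0.2100

0.2100


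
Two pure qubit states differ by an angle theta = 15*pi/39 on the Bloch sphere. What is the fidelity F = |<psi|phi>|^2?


For states separated by angle theta on Bloch sphere:
F = cos^2(theta/2)
theta = 15*pi/39 = 1.2083
theta/2 = 0.6042
cos(theta/2) = 0.8230
F = 0.6773

0.6773


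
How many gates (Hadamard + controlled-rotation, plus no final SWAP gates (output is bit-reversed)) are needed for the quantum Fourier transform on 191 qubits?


Hadamard gates: 191
Controlled rotations: n*(n-1)/2 = 191*190/2 = 18145
SWAP gates: 0 (omitted)
Total = 191 + 18145
= 18336

18336


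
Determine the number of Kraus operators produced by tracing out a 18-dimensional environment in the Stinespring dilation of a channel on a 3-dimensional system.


Tracing out the environment in an orthonormal basis {|i>_E} gives Kraus operators K_i = <i|_E U |0>_E.
Number of Kraus operators = dim(H_env) = d_env
= 18

18


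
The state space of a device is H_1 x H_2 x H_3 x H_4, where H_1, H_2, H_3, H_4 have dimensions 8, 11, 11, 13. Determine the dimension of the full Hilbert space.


dim(H_1 x H_2 x H_3 x H_4) = 8 * 11 * 11 * 13
= 88 * 11 * 13
= 968 * 13
= 12584

12584


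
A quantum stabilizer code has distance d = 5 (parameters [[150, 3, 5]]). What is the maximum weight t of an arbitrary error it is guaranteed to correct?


Code parameters: [[150, 3, 5]], distance d = 5.
Number of correctable errors = floor((d-1)/2)
= floor((5 - 1)/2)
= floor(4/2)
= 2

2


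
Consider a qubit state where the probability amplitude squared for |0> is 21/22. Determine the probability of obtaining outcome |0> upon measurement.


|alpha|^2 = 21/22 = 0.9545
|beta|^2 = 1 - 21/22 = 1/22 = 0.0455
P(|0>) = |alpha|^2 = 0.9545

0.9545


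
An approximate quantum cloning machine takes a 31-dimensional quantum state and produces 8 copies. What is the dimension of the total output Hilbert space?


Output space = H^(tensor 8) where dim(H) = 31
dim = 31^8
= 961 (after 2 factors)
= 29791 (after 3 factors)
= 923521 (after 4 factors)
= 28629151 (after 5 factors)
= 887503681 (after 6 factors)
= 27512614111 (after 7 factors)
= 852891037441 (after 8 factors)
= 852891037441

852891037441


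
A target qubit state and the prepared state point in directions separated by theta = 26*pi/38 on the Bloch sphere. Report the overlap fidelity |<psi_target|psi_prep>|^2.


For states separated by angle theta on Bloch sphere:
F = cos^2(theta/2)
theta = 26*pi/38 = 2.1495
theta/2 = 1.0748
cos(theta/2) = 0.4759
F = 0.2265

0.2265


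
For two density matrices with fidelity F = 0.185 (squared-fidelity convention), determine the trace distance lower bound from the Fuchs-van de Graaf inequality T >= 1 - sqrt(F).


Fuchs-van de Graaf (squared-fidelity convention): 1 - sqrt(F) <= T <= sqrt(1 - F).
Lower bound: T >= 1 - sqrt(F)
sqrt(F) = sqrt(0.185) = 0.4301
T >= 1 - 0.4301
T >= 0.5699

0.5699


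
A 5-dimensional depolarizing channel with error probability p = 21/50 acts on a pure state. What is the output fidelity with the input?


F = (1-p) + p/d
= (1 - 0.4200) + 0.4200/5
= 0.5800 + 0.0840
= 0.6640

0.6640


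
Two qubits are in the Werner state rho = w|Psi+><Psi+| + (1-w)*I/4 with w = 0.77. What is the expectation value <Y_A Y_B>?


|Psi+> = (|01> + |10>)/sqrt(2)
For the pure Bell state, <Y_A Y_B> = +1 (Bell-state Pauli correlator).
The maximally-mixed part I/4 has tr(I/4 * P tensor P) = 0 for any traceless Pauli P.
So <Y_A Y_B>_rho = w * (+1) + (1 - w) * 0
= 0.77 * (+1)
= 0.7700

0.7700


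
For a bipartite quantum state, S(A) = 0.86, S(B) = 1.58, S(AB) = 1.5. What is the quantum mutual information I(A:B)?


I(A:B) = S(A) + S(B) - S(AB)
= 0.86 + 1.58 - 1.5
= 0.9400

0.9400


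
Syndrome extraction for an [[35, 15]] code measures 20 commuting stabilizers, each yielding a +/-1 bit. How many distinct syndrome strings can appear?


Each stabilizer generator gives a binary (+1 or -1) measurement outcome.
With 20 independent generators:
Total syndromes = 2^20
= 1048576

1048576


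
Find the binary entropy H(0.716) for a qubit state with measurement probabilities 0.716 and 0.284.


S = -p*log2(p) - (1-p)*log2(1-p)
p = 0.7160, 1-p = 0.2840
= -0.7160 * log2(0.7160) - 0.2840 * log2(0.2840)
= -(-0.3451) - (-0.5158)
= 0.8608

0.8608


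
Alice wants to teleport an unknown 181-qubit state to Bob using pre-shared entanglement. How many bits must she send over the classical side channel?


Quantum teleportation requires 2 classical bits per qubit teleported.
181 qubit(s) -> 2 * 181 = 362 classical bits

362


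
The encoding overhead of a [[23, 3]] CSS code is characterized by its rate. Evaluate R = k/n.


Code rate R = k/n
= 3/23
= 0.1304

0.1304


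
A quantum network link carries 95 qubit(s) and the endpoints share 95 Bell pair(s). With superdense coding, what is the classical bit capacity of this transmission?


Superdense coding allows 2 classical bits per shared entangled pair.
95 pair(s) -> 2 * 95 = 190 classical bits

190


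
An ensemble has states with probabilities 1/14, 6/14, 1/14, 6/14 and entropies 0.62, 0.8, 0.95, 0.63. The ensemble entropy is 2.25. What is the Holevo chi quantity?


chi = S(rho) - sum_i p_i * S(rho_i)
Weighted entropy = 1/14 * 0.62 + 6/14 * 0.8 + 1/14 * 0.95 + 6/14 * 0.63
= 0.7250
chi = 2.25 - 0.7250
= 1.5250

1.5250


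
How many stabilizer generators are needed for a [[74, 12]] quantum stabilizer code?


For an [[n,k]] stabilizer code:
Number of stabilizer generators = n - k
= 74 - 12
= 62

62


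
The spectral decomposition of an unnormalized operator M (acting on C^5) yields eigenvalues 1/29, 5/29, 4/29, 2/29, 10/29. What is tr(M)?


tr(M) = sum of eigenvalues
= 1/29 + 5/29 + 4/29 + 2/29 + 10/29
= 22/29
= 0.7586

0.7586


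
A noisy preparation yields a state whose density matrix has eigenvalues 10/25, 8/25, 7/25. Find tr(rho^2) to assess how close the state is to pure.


tr(rho^2) = sum of eigenvalues squared
= (10/25)^2 + (8/25)^2 + (7/25)^2
= (100 + 64 + 49) / 625
= 213/625
= 0.3408

0.3408


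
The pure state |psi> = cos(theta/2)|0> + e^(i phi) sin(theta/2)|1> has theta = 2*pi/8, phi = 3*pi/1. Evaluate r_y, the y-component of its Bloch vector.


theta = 0.7854, phi = 9.4248
r_y = sin(theta)*sin(phi) = 0.7071 * 0.0000
r_y = 0.0000

0.0000


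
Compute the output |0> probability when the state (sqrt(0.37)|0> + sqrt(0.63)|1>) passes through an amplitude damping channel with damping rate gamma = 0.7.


For amplitude damping with parameter gamma on state sqrt(a)|0> + sqrt(b)|1>:
alpha^2 = 0.37, beta^2 = 0.63
P(|0>) = alpha^2 + gamma * beta^2
= 0.37 + 0.7 * 0.63
= 0.37 + 0.4410
= 0.8110

0.8110


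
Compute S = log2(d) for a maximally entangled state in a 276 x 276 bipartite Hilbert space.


For a maximally entangled state in d x d:
S = log2(d) = log2(276)
= 8.1085

8.1085


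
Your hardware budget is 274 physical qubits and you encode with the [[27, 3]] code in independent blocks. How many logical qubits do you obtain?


Each code block uses 27 physical qubits for 3 logical qubit(s).
Number of complete blocks = floor(274 / 27) = 10
Logical qubits = 10 * 3
= 30

30


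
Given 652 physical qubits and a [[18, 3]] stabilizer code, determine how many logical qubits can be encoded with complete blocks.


Each code block uses 18 physical qubits for 3 logical qubit(s).
Number of complete blocks = floor(652 / 18) = 36
Logical qubits = 36 * 3
= 108

108


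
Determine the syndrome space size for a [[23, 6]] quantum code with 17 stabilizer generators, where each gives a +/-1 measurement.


Each stabilizer generator gives a binary (+1 or -1) measurement outcome.
With 17 independent generators:
Total syndromes = 2^17
= 131072

131072


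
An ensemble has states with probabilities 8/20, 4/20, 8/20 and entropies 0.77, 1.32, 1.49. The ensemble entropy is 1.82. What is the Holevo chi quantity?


chi = S(rho) - sum_i p_i * S(rho_i)
Weighted entropy = 8/20 * 0.77 + 4/20 * 1.32 + 8/20 * 1.49
= 1.1680
chi = 1.82 - 1.1680
= 0.6520

0.6520


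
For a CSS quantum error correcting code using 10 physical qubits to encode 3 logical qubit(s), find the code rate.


Code rate R = k/n
= 3/10
= 0.3000

0.3000


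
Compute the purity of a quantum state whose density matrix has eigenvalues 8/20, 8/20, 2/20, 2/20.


tr(rho^2) = sum of eigenvalues squared
= (8/20)^2 + (8/20)^2 + (2/20)^2 + (2/20)^2
= (64 + 64 + 4 + 4) / 400
= 136/400
= 0.3400

0.3400


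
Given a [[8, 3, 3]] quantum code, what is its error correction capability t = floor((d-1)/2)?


Code parameters: [[8, 3, 3]], distance d = 3.
Number of correctable errors = floor((d-1)/2)
= floor((3 - 1)/2)
= floor(2/2)
= 1

1


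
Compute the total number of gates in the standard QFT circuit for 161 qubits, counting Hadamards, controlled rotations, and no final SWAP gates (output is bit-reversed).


Hadamard gates: 161
Controlled rotations: n*(n-1)/2 = 161*160/2 = 12880
SWAP gates: 0 (omitted)
Total = 161 + 12880
= 13041

13041


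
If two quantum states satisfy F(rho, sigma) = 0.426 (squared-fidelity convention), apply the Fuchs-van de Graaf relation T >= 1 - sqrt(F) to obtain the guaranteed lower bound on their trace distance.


Fuchs-van de Graaf (squared-fidelity convention): 1 - sqrt(F) <= T <= sqrt(1 - F).
Lower bound: T >= 1 - sqrt(F)
sqrt(F) = sqrt(0.426) = 0.6527
T >= 1 - 0.6527
T >= 0.3473

0.3473


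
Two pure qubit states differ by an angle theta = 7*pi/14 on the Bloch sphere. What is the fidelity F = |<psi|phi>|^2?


For states separated by angle theta on Bloch sphere:
F = cos^2(theta/2)
theta = 7*pi/14 = 1.5708
theta/2 = 0.7854
cos(theta/2) = 0.7071
F = 0.5000

0.5000


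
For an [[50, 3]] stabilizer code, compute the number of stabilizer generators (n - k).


For an [[n,k]] stabilizer code:
Number of stabilizer generators = n - k
= 50 - 3
= 47

47


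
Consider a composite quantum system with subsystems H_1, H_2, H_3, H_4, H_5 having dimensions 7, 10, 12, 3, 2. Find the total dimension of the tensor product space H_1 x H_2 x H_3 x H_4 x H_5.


dim(H_1 x H_2 x H_3 x H_4 x H_5) = 7 * 10 * 12 * 3 * 2
= 70 * 12 * 3 * 2
= 840 * 3 * 2
= 2520 * 2
= 5040

5040


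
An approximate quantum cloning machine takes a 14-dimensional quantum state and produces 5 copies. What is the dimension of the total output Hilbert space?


Output space = H^(tensor 5) where dim(H) = 14
dim = 14^5
= 196 (after 2 factors)
= 2744 (after 3 factors)
= 38416 (after 4 factors)
= 537824 (after 5 factors)
= 537824

537824
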